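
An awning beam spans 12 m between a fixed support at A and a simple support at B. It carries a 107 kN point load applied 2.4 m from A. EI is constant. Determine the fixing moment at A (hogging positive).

Remove the prop at B; the released (primary) structure is a cantilever built in at A.
Free-end deflection of the primary structure under the applied loading (downward +):
  point load 107 at a = 2.4: Pa²(3L − a)/(6EI) = 3451/EI
Tip deflection under a unit load at B: L³/(3EI) = 576/EI.
Compatibility at B: δ_0 − R_B·δ_{BB} = 0, so R_B = 3451/576 = 5.992 kN.
Moment equilibrium about A: M_A = Σ(load moments about A) − R_B·L = 256.8 − 5.992×12 = 184.9 kN·m.

M_A = 184.9 kN·m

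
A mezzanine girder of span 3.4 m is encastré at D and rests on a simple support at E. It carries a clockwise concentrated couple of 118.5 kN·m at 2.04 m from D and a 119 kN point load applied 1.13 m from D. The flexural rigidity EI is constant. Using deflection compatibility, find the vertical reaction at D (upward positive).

Choose R_E as the redundant. The primary structure is the cantilever fixed at D.
Deflection at E on the released cantilever, summing each load's contribution:
  clockwise couple 118.5 at a = 2.04: M₀a(2L − a)/(2EI) = 575.3/EI
  point load 119 at a = 1.13: Pa²(3L − a)/(6EI) = 229.7/EI
  δ_0 = 805/EI
Flexibility coefficient — unit upward force at E: δ_{EE} = L³/(3EI) = 13.1/EI.
Compatibility at E: δ_0 − R_E·δ_{EE} = 0, so R_E = 805/13.1 = 61.45 kN.
Vertical equilibrium: R_D = ΣP − R_E = 119 − 61.45 = 57.55 kN.

R_D = 57.55 kN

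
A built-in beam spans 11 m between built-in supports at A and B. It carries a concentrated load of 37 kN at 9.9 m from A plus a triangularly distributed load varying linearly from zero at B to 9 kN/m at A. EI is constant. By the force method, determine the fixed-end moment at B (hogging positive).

M_B = 69.27 kN·m

Take the two fixed-end moments M_A, M_B as redundants; the released structure is the simple span AB.
End rotations of the released simple span under the applied load (×1/EI):
  at A: point load 37 at a = 9.9: Pab(L + b)/(6LEI) = 73.87/EI
  at B: point load 37 at a = 9.9: Pab(L + a)/(6LEI) = 127.6/EI
  at A: triangular load, peak 9: w₀L³/(45EI) = 266.2/EI
  at B: triangular load, peak 9: 7w₀L³/(360EI) = 232.9/EI
  θ_A0 = 340.1/EI,  θ_B0 = 360.5/EI
Flexibility coefficients: a unit moment at one end gives L/(3EI) there and L/(6EI) at the far end, so f₁₁ = f₂₂ = 3.667/EI and f₁₂ = f₂₁ = 1.833/EI.
Compatibility — zero rotation at each built-in end:
  3.667 M_A + 1.833 M_B = 340.1
  1.833 M_A + 3.667 M_B = 360.5
Solving the pair gives M_A = 58.11 kN·m and M_B = 69.27 kN·m (hogging).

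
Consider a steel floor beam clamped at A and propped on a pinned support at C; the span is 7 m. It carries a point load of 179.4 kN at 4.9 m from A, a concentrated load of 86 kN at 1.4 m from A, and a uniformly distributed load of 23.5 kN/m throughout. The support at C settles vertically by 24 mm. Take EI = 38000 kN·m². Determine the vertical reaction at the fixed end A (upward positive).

Choose R_C as the redundant. The primary structure is the cantilever fixed at A.
Downward deflection at the released point C due to the loads:
  point load 179.4 at a = 4.9: Pa²(3L − a)/(6EI) = 11558/EI
  point load 86 at a = 1.4: Pa²(3L − a)/(6EI) = 550.6/EI
  UDL 23.5: wL⁴/(8EI) = 7053/EI
  δ_0 = 19162/EI
Flexibility coefficient — unit upward force at C: δ_{CC} = L³/(3EI) = 114.3/EI.
With EI = 38000 kN·m²: δ_0 = 0.50426 m and δ_{CC} = 0.003009 m/kN.
Compatibility — the beam at C must follow the support down by 0.024 m: δ_0 − R_C·δ_{CC} = 0.024, so R_C = (0.50426 − 0.024)/0.003009 = 159.6 kN.
Vertical equilibrium: R_A = ΣP − R_C = 429.9 − 159.6 = 270.3 kN.

R_A = 270.3 kN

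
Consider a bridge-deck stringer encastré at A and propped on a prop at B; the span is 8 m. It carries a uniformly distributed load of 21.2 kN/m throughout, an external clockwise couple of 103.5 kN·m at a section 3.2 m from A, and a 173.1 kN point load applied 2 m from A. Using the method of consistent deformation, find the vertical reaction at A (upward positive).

R_A = 251.8 kN

Choose R_B as the redundant. The primary structure is the cantilever fixed at A.
Primary-structure tip deflection at B by superposition:
  UDL 21.2: wL⁴/(8EI) = 10854/EI
  clockwise couple 103.5 at a = 3.2: M₀a(2L − a)/(2EI) = 2120/EI
  point load 173.1 at a = 2: Pa²(3L − a)/(6EI) = 2539/EI
  δ_0 = 15513/EI
Flexibility coefficient — unit upward force at B: δ_{BB} = L³/(3EI) = 170.7/EI.
The prop prevents deflection at B: R_B = δ_0/δ_{BB} = 15513/170.7 = 90.9 kN.
Vertical equilibrium: R_A = ΣP − R_B = 342.7 − 90.9 = 251.8 kN.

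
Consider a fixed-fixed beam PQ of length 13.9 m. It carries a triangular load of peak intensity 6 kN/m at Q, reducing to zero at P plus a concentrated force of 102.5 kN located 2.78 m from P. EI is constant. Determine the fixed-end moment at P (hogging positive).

M_P = 221 kN·m

Release both end moments; the primary structure is a simply-supported span PQ with redundants M_P and M_Q.
On the primary (simply-supported) span, the end slopes from the loading are:
  at P: triangular load, peak 6: 7w₀L³/(360EI) = 313.3/EI
  at Q: triangular load, peak 6: w₀L³/(45EI) = 358.1/EI
  at P: point load 102.5 at a = 2.78: Pab(L + b)/(6LEI) = 950.6/EI
  at Q: point load 102.5 at a = 2.78: Pab(L + a)/(6LEI) = 633.7/EI
  θ_P0 = 1264/EI,  θ_Q0 = 991.8/EI
Flexibility coefficients: a unit moment at one end gives L/(3EI) there and L/(6EI) at the far end, so f₁₁ = f₂₂ = 4.633/EI and f₁₂ = f₂₁ = 2.317/EI.
Compatibility — zero rotation at each built-in end:
  4.633 M_P + 2.317 M_Q = 1264
  2.317 M_P + 4.633 M_Q = 991.8
Solving the pair gives M_P = 221 kN·m and M_Q = 103.6 kN·m (hogging).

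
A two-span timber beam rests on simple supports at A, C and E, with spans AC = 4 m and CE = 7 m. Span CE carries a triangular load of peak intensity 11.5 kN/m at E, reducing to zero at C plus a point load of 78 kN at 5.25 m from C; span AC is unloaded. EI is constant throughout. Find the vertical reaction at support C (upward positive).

R_C = 57.13 kN

Insert a hinge at C; M_C is the redundant, and each span becomes simply supported.
End slopes at the hinge C, treating each span as simply supported:
  span CE: triangular load, peak 11.5: 7w₀L³/(360EI) = 76.7/EI
  span CE: point load 78 at a = 5.25: Pab(L + b)/(6LEI) = 149.3/EI
  relative rotation θ_0 = (0 + 226)/EI = 226/EI
A unit hogging moment at C produces rotation L₁/(3EI) + L₂/(3EI) = 3.667/EI.
Slope continuity at C: θ_0 = M_C·3.667/EI, so M_C = 226/3.667 = 61.64 kN·m (hogging).
Span AC, ΣM about A with M_C applied at C: R_C^{AC}·4 = 0 + 61.64, so R_C^{AC} = 15.41 kN and R_A = 0 − 15.41 = -15.41 kN.
Span CE, ΣM about E: R_C^{CE}·7 = 230.4 + 61.64, so R_C^{CE} = 41.72 kN and R_E = 118.2 − 41.72 = 76.53 kN.
R_C = 15.41 + 41.72 = 57.13 kN.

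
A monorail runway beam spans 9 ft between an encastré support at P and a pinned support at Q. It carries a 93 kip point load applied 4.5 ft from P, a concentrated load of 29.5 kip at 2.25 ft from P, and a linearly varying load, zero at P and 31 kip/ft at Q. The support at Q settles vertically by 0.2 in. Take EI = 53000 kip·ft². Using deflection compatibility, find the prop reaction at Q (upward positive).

Choose R_Q as the redundant. The primary structure is the cantilever fixed at P.
Free-end deflection of the primary structure under the applied loading (downward +):
  point load 93 at a = 4.5: Pa²(3L − a)/(6EI) = 7062/EI
  point load 29.5 at a = 2.25: Pa²(3L − a)/(6EI) = 616/EI
  triangular load, peak 31 at the free end: 11w₀L⁴/(120EI) = 18644/EI
  δ_0 = 26322/EI
Flexibility coefficient — unit upward force at Q: δ_{QQ} = L³/(3EI) = 243/EI.
With EI = 53000 kip·ft²: δ_0 = 0.49665 ft and δ_{QQ} = 0.004585 ft/kip.
Compatibility — the beam at Q must follow the support down by 0.01667 ft: δ_0 − R_Q·δ_{QQ} = 0.01667, so R_Q = (0.49665 − 0.01667)/0.004585 = 104.7 kip.

R_Q = 104.7 kip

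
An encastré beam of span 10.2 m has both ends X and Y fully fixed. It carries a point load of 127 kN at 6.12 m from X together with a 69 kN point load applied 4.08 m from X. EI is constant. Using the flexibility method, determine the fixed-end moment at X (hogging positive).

M_X = 225.7 kN·m

Take the two fixed-end moments M_X, M_Y as redundants; the released structure is the simple span XY.
End rotations of the released simple span under the applied load (×1/EI):
  at X: point load 127 at a = 6.12: Pab(L + b)/(6LEI) = 739.9/EI
  at Y: point load 127 at a = 6.12: Pab(L + a)/(6LEI) = 845.6/EI
  at X: point load 69 at a = 4.08: Pab(L + b)/(6LEI) = 459.4/EI
  at Y: point load 69 at a = 4.08: Pab(L + a)/(6LEI) = 402/EI
  θ_X0 = 1199/EI,  θ_Y0 = 1248/EI
Flexibility coefficients: a unit moment at one end gives L/(3EI) there and L/(6EI) at the far end, so f₁₁ = f₂₂ = 3.4/EI and f₁₂ = f₂₁ = 1.7/EI.
Compatibility — zero rotation at each built-in end:
  3.4 M_X + 1.7 M_Y = 1199
  1.7 M_X + 3.4 M_Y = 1248
Solving the pair gives M_X = 225.7 kN·m and M_Y = 254.1 kN·m (hogging).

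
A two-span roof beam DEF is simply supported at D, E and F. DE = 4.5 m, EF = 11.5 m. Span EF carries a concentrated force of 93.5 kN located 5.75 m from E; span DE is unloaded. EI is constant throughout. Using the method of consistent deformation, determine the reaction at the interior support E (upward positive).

R_E = 91.55 kN

Take M_E as the redundant. Released structure: two simple spans DE and EF with a hinge at E.
Discontinuity in slope at E on the released structure — sum the simple-span end rotations:
  span EF: point load 93.5 at a = 5.75: Pab(L + b)/(6LEI) = 772.8/EI
  relative rotation θ_0 = (0 + 772.8)/EI = 772.8/EI
A unit hogging moment at E produces rotation L₁/(3EI) + L₂/(3EI) = 5.333/EI.
Slope continuity at E: θ_0 = M_E·5.333/EI, so M_E = 772.8/5.333 = 144.9 kN·m (hogging).
Span DE, ΣM about D with M_E applied at E: R_E^{DE}·4.5 = 0 + 144.9, so R_E^{DE} = 32.2 kN and R_D = 0 − 32.2 = -32.2 kN.
Span EF, ΣM about F: R_E^{EF}·11.5 = 537.6 + 144.9, so R_E^{EF} = 59.35 kN and R_F = 93.5 − 59.35 = 34.15 kN.
R_E = 32.2 + 59.35 = 91.55 kN.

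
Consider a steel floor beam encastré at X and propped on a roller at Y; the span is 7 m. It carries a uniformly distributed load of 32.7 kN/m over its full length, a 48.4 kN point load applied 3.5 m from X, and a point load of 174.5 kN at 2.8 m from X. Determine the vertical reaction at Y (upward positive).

R_Y = 137.3 kN

Choose R_Y as the redundant. The primary structure is the cantilever fixed at X.
Downward deflection at the released point Y due to the loads:
  UDL 32.7: wL⁴/(8EI) = 9814/EI
  point load 48.4 at a = 3.5: Pa²(3L − a)/(6EI) = 1729/EI
  point load 174.5 at a = 2.8: Pa²(3L − a)/(6EI) = 4150/EI
  δ_0 = 15693/EI
Tip deflection under a unit load at Y: L³/(3EI) = 114.3/EI.
The prop prevents deflection at Y: R_Y = δ_0/δ_{YY} = 15693/114.3 = 137.3 kN.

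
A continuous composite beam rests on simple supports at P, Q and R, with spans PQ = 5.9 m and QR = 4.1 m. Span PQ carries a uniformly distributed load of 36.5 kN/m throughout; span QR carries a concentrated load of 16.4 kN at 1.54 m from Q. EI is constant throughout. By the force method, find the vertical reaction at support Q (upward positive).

Take M_Q as the redundant. Released structure: two simple spans PQ and QR with a hinge at Q.
End slopes at the hinge Q, treating each span as simply supported:
  span PQ: UDL 36.5: wL³/(24EI) = 312.3/EI
  span QR: point load 16.4 at a = 1.54: Pab(L + b)/(6LEI) = 17.5/EI
  relative rotation θ_0 = (312.3 + 17.5)/EI = 329.9/EI
A unit hogging moment at Q produces rotation L₁/(3EI) + L₂/(3EI) = 3.333/EI.
Compatibility: M_Q·(L₁+L₂)/(3EI) = θ_0, giving M_Q = 98.96 kN·m (hogging).
Span PQ, ΣM about P with M_Q applied at Q: R_Q^{PQ}·5.9 = 635.3 + 98.96, so R_Q^{PQ} = 124.4 kN and R_P = 215.3 − 124.4 = 90.9 kN.
Span QR, ΣM about R: R_Q^{QR}·4.1 = 41.98 + 98.96, so R_Q^{QR} = 34.38 kN and R_R = 16.4 − 34.38 = -17.98 kN.
R_Q = 124.4 + 34.38 = 158.8 kN.

R_Q = 158.8 kN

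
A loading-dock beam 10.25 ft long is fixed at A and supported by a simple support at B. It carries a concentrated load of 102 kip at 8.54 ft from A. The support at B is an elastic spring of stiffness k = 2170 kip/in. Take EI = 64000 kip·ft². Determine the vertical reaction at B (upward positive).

R_B = 76.19 kip

Release the roller at B. Primary structure: cantilever fixed at A.
Free-end deflection of the primary structure under the applied loading (downward +):
  point load 102 at a = 8.54: Pa²(3L − a)/(6EI) = 27537/EI
Flexibility coefficient — unit upward force at B: δ_{BB} = L³/(3EI) = 359/EI.
With EI = 64000 kip·ft²: δ_0 = 0.43026 ft and δ_{BB} = 0.005609 ft/kip.
Compatibility — the spring shortens by R_B/k under the reaction it provides: δ_0 − R_B·δ_{BB} = R_B/k. With 1/k = 1/(2170×12) ft/kip = 0.000038 ft/kip, R_B = δ_0 / (δ_{BB} + 1/k) = 0.43026 / (0.005609 + 0.000038) = 76.19 kip.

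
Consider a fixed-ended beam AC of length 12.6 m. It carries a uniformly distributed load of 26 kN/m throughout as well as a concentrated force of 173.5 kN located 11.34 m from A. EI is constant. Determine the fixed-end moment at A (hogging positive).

Release both end moments; the primary structure is a simply-supported span AC with redundants M_A and M_C.
Simple-span end rotations at A and C under the given loads:
  at A: UDL 26: wL³/(24EI) = 2167/EI
  at C: UDL 26: wL³/(24EI) = 2167/EI
  at A: point load 173.5 at a = 11.34: Pab(L + b)/(6LEI) = 454.5/EI
  at C: point load 173.5 at a = 11.34: Pab(L + a)/(6LEI) = 785/EI
  θ_A0 = 2622/EI,  θ_C0 = 2952/EI
Flexibility coefficients: a unit moment at one end gives L/(3EI) there and L/(6EI) at the far end, so f₁₁ = f₂₂ = 4.2/EI and f₁₂ = f₂₁ = 2.1/EI.
Compatibility — zero rotation at each built-in end:
  4.2 M_A + 2.1 M_C = 2622
  2.1 M_A + 4.2 M_C = 2952
Solving the pair gives M_A = 363.7 kN·m and M_C = 521.1 kN·m (hogging).

M_A = 363.7 kN·m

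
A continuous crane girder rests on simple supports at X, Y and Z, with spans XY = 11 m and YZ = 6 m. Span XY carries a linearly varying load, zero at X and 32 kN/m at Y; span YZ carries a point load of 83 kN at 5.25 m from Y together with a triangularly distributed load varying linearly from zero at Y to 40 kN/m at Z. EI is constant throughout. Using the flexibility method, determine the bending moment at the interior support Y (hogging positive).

Insert a hinge at Y; M_Y is the redundant, and each span becomes simply supported.
Discontinuity in slope at Y on the released structure — sum the simple-span end rotations:
  span XY: triangular load, peak 32: w₀L³/(45EI) = 946.5/EI
  span YZ: point load 83 at a = 5.25: Pab(L + b)/(6LEI) = 61.28/EI
  span YZ: triangular load, peak 40: 7w₀L³/(360EI) = 168/EI
  relative rotation θ_0 = (946.5 + 229.3)/EI = 1176/EI
A unit hogging moment at Y produces rotation L₁/(3EI) + L₂/(3EI) = 5.667/EI.
Compatibility: M_Y·(L₁+L₂)/(3EI) = θ_0, giving M_Y = 207.5 kN·m (hogging).

M_Y = 207.5 kN·m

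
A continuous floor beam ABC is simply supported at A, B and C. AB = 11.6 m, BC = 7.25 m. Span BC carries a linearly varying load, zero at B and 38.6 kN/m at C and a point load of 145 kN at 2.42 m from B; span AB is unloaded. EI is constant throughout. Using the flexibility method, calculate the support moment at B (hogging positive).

Release continuity at B by inserting a hinge; the redundant is the internal moment M_B. The primary structure is two simply-supported spans AB and BC.
Rotations at B on the released spans (each span's end-slope, ×1/EI):
  span BC: triangular load, peak 38.6: 7w₀L³/(360EI) = 286/EI
  span BC: point load 145 at a = 2.42: Pab(L + b)/(6LEI) = 470.7/EI
  relative rotation θ_0 = (0 + 756.7)/EI = 756.7/EI
A unit hogging moment at B produces rotation L₁/(3EI) + L₂/(3EI) = 6.283/EI.
Compatibility: M_B·(L₁+L₂)/(3EI) = θ_0, giving M_B = 120.4 kN·m (hogging).

M_B = 120.4 kN·m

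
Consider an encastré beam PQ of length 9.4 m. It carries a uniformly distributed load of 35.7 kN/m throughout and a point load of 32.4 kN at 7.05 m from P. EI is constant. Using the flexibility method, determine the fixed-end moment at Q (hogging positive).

Release both end moments; the primary structure is a simply-supported span PQ with redundants M_P and M_Q.
On the primary (simply-supported) span, the end slopes from the loading are:
  at P: UDL 35.7: wL³/(24EI) = 1235/EI
  at Q: UDL 35.7: wL³/(24EI) = 1235/EI
  at P: point load 32.4 at a = 7.05: Pab(L + b)/(6LEI) = 111.8/EI
  at Q: point load 32.4 at a = 7.05: Pab(L + a)/(6LEI) = 156.6/EI
  θ_P0 = 1347/EI,  θ_Q0 = 1392/EI
Flexibility coefficients: a unit moment at one end gives L/(3EI) there and L/(6EI) at the far end, so f₁₁ = f₂₂ = 3.133/EI and f₁₂ = f₂₁ = 1.567/EI.
Compatibility — zero rotation at each built-in end:
  3.133 M_P + 1.567 M_Q = 1347
  1.567 M_P + 3.133 M_Q = 1392
Solving the pair gives M_P = 277.1 kN·m and M_Q = 305.7 kN·m (hogging).

M_Q = 305.7 kN·m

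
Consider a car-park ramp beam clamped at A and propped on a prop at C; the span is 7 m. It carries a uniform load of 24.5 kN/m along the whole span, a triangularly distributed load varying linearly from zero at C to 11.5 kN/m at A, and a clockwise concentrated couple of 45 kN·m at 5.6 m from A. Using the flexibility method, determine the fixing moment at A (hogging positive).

Remove the prop at C; the released (primary) structure is a cantilever built in at A.
Primary-structure tip deflection at C by superposition:
  UDL 24.5: wL⁴/(8EI) = 7353/EI
  triangular load, peak 11.5 at the fixed end: w₀L⁴/(30EI) = 920.4/EI
  clockwise couple 45 at a = 5.6: M₀a(2L − a)/(2EI) = 1058/EI
  δ_0 = 9332/EI
Tip deflection under a unit load at C: L³/(3EI) = 114.3/EI.
The prop prevents deflection at C: R_C = δ_0/δ_{CC} = 9332/114.3 = 81.62 kN.
Moment equilibrium about A: M_A = Σ(load moments about A) − R_C·L = 739.2 − 81.62×7 = 167.8 kN·m.

M_A = 167.8 kN·m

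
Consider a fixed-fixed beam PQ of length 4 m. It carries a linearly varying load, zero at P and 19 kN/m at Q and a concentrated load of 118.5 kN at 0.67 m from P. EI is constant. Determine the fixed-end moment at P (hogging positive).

Release both end moments; the primary structure is a simply-supported span PQ with redundants M_P and M_Q.
Simple-span end rotations at P and Q under the given loads:
  at P: triangular load, peak 19: 7w₀L³/(360EI) = 23.64/EI
  at Q: triangular load, peak 19: w₀L³/(45EI) = 27.02/EI
  at P: point load 118.5 at a = 0.67: Pab(L + b)/(6LEI) = 80.75/EI
  at Q: point load 118.5 at a = 0.67: Pab(L + a)/(6LEI) = 51.44/EI
  θ_P0 = 104.4/EI,  θ_Q0 = 78.47/EI
Flexibility coefficients: a unit moment at one end gives L/(3EI) there and L/(6EI) at the far end, so f₁₁ = f₂₂ = 1.333/EI and f₁₂ = f₂₁ = 0.6667/EI.
Compatibility — zero rotation at each built-in end:
  1.333 M_P + 0.6667 M_Q = 104.4
  0.6667 M_P + 1.333 M_Q = 78.47
Solving the pair gives M_P = 65.16 kN·m and M_Q = 26.27 kN·m (hogging).

M_P = 65.16 kN·m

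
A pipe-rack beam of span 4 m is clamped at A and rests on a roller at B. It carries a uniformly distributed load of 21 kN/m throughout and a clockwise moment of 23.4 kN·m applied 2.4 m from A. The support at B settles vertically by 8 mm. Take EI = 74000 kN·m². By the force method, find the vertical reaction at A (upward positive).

Release the roller at B. Primary structure: cantilever fixed at A.
Downward deflection at the released point B due to the loads:
  UDL 21: wL⁴/(8EI) = 672/EI
  clockwise couple 23.4 at a = 2.4: M₀a(2L − a)/(2EI) = 157.2/EI
  δ_0 = 829.2/EI
Tip deflection under a unit load at B: L³/(3EI) = 21.33/EI.
With EI = 74000 kN·m²: δ_0 = 0.011206 m and δ_{BB} = 0.000288 m/kN.
Compatibility — the beam at B must follow the support down by 0.008 m: δ_0 − R_B·δ_{BB} = 0.008, so R_B = (0.011206 − 0.008)/0.000288 = 11.12 kN.
Vertical equilibrium: R_A = ΣP − R_B = 84 − 11.12 = 72.88 kN.

R_A = 72.88 kN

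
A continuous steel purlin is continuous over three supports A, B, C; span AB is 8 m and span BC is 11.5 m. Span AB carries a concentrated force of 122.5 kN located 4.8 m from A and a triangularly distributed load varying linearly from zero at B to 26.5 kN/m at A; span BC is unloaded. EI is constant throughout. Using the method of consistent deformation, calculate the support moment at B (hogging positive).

Take M_B as the redundant. Released structure: two simple spans AB and BC with a hinge at B.
Rotations at B on the released spans (each span's end-slope, ×1/EI):
  span AB: point load 122.5 at a = 4.8: Pab(L + a)/(6LEI) = 501.8/EI
  span AB: triangular load, peak 26.5: 7w₀L³/(360EI) = 263.8/EI
  relative rotation θ_0 = (765.6 + 0)/EI = 765.6/EI
A unit hogging moment at B produces rotation L₁/(3EI) + L₂/(3EI) = 6.5/EI.
Compatibility: M_B·(L₁+L₂)/(3EI) = θ_0, giving M_B = 117.8 kN·m (hogging).

M_B = 117.8 kN·m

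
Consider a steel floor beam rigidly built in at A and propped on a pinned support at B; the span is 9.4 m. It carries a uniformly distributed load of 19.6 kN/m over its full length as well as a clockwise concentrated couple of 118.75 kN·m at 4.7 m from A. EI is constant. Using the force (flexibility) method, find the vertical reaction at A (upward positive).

R_A = 100.9 kN

Remove the prop at B; the released (primary) structure is a cantilever built in at A.
Free-end deflection of the primary structure under the applied loading (downward +):
  UDL 19.6: wL⁴/(8EI) = 19128/EI
  clockwise couple 118.75 at a = 4.7: M₀a(2L − a)/(2EI) = 3935/EI
  δ_0 = 23063/EI
Flexibility coefficient — unit upward force at B: δ_{BB} = L³/(3EI) = 276.9/EI.
The prop prevents deflection at B: R_B = δ_0/δ_{BB} = 23063/276.9 = 83.3 kN.
Vertical equilibrium: R_A = ΣP − R_B = 184.2 − 83.3 = 100.9 kN.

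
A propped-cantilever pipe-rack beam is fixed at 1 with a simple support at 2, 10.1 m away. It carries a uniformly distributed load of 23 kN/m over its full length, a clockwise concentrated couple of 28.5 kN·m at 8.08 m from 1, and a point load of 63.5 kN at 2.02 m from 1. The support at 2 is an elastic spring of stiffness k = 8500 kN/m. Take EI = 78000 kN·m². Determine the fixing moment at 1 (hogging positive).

Take the reaction at 2 as the redundant and release it; the primary structure is a cantilever fixed at 1.
Downward deflection at the released point 2 due to the loads:
  UDL 23: wL⁴/(8EI) = 29917/EI
  clockwise couple 28.5 at a = 8.08: M₀a(2L − a)/(2EI) = 1395/EI
  point load 63.5 at a = 2.02: Pa²(3L − a)/(6EI) = 1221/EI
  δ_0 = 32534/EI
Flexibility coefficient — unit upward force at 2: δ_{22} = L³/(3EI) = 343.4/EI.
With EI = 78000 kN·m²: δ_0 = 0.4171 m and δ_{22} = 0.004403 m/kN.
Compatibility — the spring shortens by R_2/k under the reaction it provides: δ_0 − R_2·δ_{22} = R_2/k. With 1/k = 0.000118 m/kN, R_2 = δ_0 / (δ_{22} + 1/k) = 0.4171 / (0.004403 + 0.000118) = 92.27 kN.
Moment equilibrium about 1: M_1 = Σ(load moments about 1) − R_2·L = 1330 − 92.27×10.1 = 398 kN·m.

M_1 = 398 kN·m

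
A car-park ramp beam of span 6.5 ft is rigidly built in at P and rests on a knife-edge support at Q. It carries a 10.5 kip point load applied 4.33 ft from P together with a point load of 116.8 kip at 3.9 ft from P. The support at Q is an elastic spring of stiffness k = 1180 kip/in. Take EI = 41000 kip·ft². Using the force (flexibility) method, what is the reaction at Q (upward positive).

Remove the prop at Q; the released (primary) structure is a cantilever built in at P.
Downward deflection at the released point Q due to the loads:
  point load 10.5 at a = 4.33: Pa²(3L − a)/(6EI) = 497.7/EI
  point load 116.8 at a = 3.9: Pa²(3L − a)/(6EI) = 4619/EI
  δ_0 = 5117/EI
Flexibility coefficient — unit upward force at Q: δ_{QQ} = L³/(3EI) = 91.54/EI.
With EI = 41000 kip·ft²: δ_0 = 0.1248 ft and δ_{QQ} = 0.002233 ft/kip.
Compatibility — the spring shortens by R_Q/k under the reaction it provides: δ_0 − R_Q·δ_{QQ} = R_Q/k. With 1/k = 1/(1180×12) ft/kip = 0.000071 ft/kip, R_Q = δ_0 / (δ_{QQ} + 1/k) = 0.1248 / (0.002233 + 0.000071) = 54.18 kip.

R_Q = 54.18 kip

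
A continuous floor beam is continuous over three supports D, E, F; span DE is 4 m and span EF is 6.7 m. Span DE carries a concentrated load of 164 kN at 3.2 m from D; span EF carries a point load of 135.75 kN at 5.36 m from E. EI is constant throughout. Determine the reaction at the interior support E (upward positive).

Take M_E as the redundant. Released structure: two simple spans DE and EF with a hinge at E.
Discontinuity in slope at E on the released structure — sum the simple-span end rotations:
  span DE: point load 164 at a = 3.2: Pab(L + a)/(6LEI) = 126/EI
  span EF: point load 135.75 at a = 5.36: Pab(L + b)/(6LEI) = 195/EI
  relative rotation θ_0 = (126 + 195)/EI = 321/EI
A unit hogging moment at E produces rotation L₁/(3EI) + L₂/(3EI) = 3.567/EI.
Slope continuity at E: θ_0 = M_E·3.567/EI, so M_E = 321/3.567 = 89.99 kN·m (hogging).
Span DE, ΣM about D with M_E applied at E: R_E^{DE}·4 = 524.8 + 89.99, so R_E^{DE} = 153.7 kN and R_D = 164 − 153.7 = 10.3 kN.
Span EF, ΣM about F: R_E^{EF}·6.7 = 181.9 + 89.99, so R_E^{EF} = 40.58 kN and R_F = 135.8 − 40.58 = 95.17 kN.
R_E = 153.7 + 40.58 = 194.3 kN.

R_E = 194.3 kN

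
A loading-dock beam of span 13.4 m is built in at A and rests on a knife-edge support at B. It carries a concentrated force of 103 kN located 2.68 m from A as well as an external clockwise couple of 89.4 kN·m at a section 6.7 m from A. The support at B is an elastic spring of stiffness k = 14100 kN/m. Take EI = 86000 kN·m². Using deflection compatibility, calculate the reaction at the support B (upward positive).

Choose R_B as the redundant. The primary structure is the cantilever fixed at A.
Primary-structure tip deflection at B by superposition:
  point load 103 at a = 2.68: Pa²(3L − a)/(6EI) = 4626/EI
  clockwise couple 89.4 at a = 6.7: M₀a(2L − a)/(2EI) = 6020/EI
  δ_0 = 10646/EI
Tip deflection under a unit load at B: L³/(3EI) = 802/EI.
With EI = 86000 kN·m²: δ_0 = 0.12379 m and δ_{BB} = 0.009326 m/kN.
Compatibility — the spring shortens by R_B/k under the reaction it provides: δ_0 − R_B·δ_{BB} = R_B/k. With 1/k = 0.000071 m/kN, R_B = δ_0 / (δ_{BB} + 1/k) = 0.12379 / (0.009326 + 0.000071) = 13.17 kN.

R_B = 13.17 kN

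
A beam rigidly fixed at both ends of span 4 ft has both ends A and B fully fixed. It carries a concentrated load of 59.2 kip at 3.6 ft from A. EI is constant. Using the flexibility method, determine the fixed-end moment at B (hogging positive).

Release both end moments; the primary structure is a simply-supported span AB with redundants M_A and M_B.
End rotations of the released simple span under the applied load (×1/EI):
  at A: point load 59.2 at a = 3.6: Pab(L + b)/(6LEI) = 15.63/EI
  at B: point load 59.2 at a = 3.6: Pab(L + a)/(6LEI) = 27/EI
  θ_A0 = 15.63/EI,  θ_B0 = 27/EI
Flexibility coefficients: a unit moment at one end gives L/(3EI) there and L/(6EI) at the far end, so f₁₁ = f₂₂ = 1.333/EI and f₁₂ = f₂₁ = 0.6667/EI.
Compatibility — zero rotation at each built-in end:
  1.333 M_A + 0.6667 M_B = 15.63
  0.6667 M_A + 1.333 M_B = 27
Solving the pair gives M_A = 2.131 kip·ft and M_B = 19.18 kip·ft (hogging).

M_B = 19.18 kip·ft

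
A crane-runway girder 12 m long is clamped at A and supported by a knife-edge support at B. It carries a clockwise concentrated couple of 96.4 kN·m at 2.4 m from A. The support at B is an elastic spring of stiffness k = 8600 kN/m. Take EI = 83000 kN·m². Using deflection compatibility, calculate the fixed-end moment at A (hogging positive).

Choose R_B as the redundant. The primary structure is the cantilever fixed at A.
Deflection at B on the released cantilever, summing each load's contribution:
  clockwise couple 96.4 at a = 2.4: M₀a(2L − a)/(2EI) = 2499/EI
Tip deflection under a unit load at B: L³/(3EI) = 576/EI.
With EI = 83000 kN·m²: δ_0 = 0.030105 m and δ_{BB} = 0.00694 m/kN.
Compatibility — the spring shortens by R_B/k under the reaction it provides: δ_0 − R_B·δ_{BB} = R_B/k. With 1/k = 0.000116 m/kN, R_B = δ_0 / (δ_{BB} + 1/k) = 0.030105 / (0.00694 + 0.000116) = 4.267 kN.
Moment equilibrium about A: M_A = Σ(load moments about A) − R_B·L = 96.4 − 4.267×12 = 45.2 kN·m.

M_A = 45.2 kN·m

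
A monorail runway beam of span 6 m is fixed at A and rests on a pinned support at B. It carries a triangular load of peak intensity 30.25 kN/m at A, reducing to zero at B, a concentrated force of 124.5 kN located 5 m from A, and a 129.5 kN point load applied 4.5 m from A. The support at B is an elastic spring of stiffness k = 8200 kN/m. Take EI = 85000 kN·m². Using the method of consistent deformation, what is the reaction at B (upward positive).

R_B = 169.4 kN

Choose R_B as the redundant. The primary structure is the cantilever fixed at A.
Free-end deflection of the primary structure under the applied loading (downward +):
  triangular load, peak 30.25 at the fixed end: w₀L⁴/(30EI) = 1307/EI
  point load 124.5 at a = 5: Pa²(3L − a)/(6EI) = 6744/EI
  point load 129.5 at a = 4.5: Pa²(3L − a)/(6EI) = 5900/EI
  δ_0 = 13951/EI
Flexibility coefficient — unit upward force at B: δ_{BB} = L³/(3EI) = 72/EI.
With EI = 85000 kN·m²: δ_0 = 0.16413 m and δ_{BB} = 0.000847 m/kN.
Compatibility — the spring shortens by R_B/k under the reaction it provides: δ_0 − R_B·δ_{BB} = R_B/k. With 1/k = 0.000122 m/kN, R_B = δ_0 / (δ_{BB} + 1/k) = 0.16413 / (0.000847 + 0.000122) = 169.4 kN.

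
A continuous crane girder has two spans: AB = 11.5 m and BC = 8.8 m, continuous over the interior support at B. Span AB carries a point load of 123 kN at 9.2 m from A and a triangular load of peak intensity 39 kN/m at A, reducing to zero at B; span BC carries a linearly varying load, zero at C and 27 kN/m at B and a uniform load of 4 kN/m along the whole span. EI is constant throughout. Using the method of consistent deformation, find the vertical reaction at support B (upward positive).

R_B = 342.8 kN

Release continuity at B by inserting a hinge; the redundant is the internal moment M_B. The primary structure is two simply-supported spans AB and BC.
End slopes at the hinge B, treating each span as simply supported:
  span AB: point load 123 at a = 9.2: Pab(L + a)/(6LEI) = 780.8/EI
  span AB: triangular load, peak 39: 7w₀L³/(360EI) = 1153/EI
  span BC: triangular load, peak 27: w₀L³/(45EI) = 408.9/EI
  span BC: UDL 4: wL³/(24EI) = 113.6/EI
  relative rotation θ_0 = (1934 + 522.5)/EI = 2457/EI
A unit hogging moment at B produces rotation L₁/(3EI) + L₂/(3EI) = 6.767/EI.
Compatibility: M_B·(L₁+L₂)/(3EI) = θ_0, giving M_B = 363 kN·m (hogging).
Span AB, ΣM about A with M_B applied at B: R_B^{AB}·11.5 = 1991 + 363, so R_B^{AB} = 204.7 kN and R_A = 347.2 − 204.7 = 142.5 kN.
Span BC, ΣM about C: R_B^{BC}·8.8 = 851.8 + 363, so R_B^{BC} = 138.1 kN and R_C = 154 − 138.1 = 15.95 kN.
R_B = 204.7 + 138.1 = 342.8 kN.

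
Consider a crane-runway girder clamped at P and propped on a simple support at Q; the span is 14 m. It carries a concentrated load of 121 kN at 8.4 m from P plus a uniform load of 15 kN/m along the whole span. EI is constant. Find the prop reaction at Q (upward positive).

Release the roller at Q. Primary structure: cantilever fixed at P.
Downward deflection at the released point Q due to the loads:
  point load 121 at a = 8.4: Pa²(3L − a)/(6EI) = 47811/EI
  UDL 15: wL⁴/(8EI) = 72030/EI
  δ_0 = 119841/EI
Flexibility coefficient — unit upward force at Q: δ_{QQ} = L³/(3EI) = 914.7/EI.
Compatibility at Q: δ_0 − R_Q·δ_{QQ} = 0, so R_Q = 119841/914.7 = 131 kN.

R_Q = 131 kN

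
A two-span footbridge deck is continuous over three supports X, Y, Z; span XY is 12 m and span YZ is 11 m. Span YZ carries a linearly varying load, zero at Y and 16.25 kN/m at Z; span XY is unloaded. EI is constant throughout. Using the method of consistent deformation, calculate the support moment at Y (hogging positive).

Insert a hinge at Y; M_Y is the redundant, and each span becomes simply supported.
Discontinuity in slope at Y on the released structure — sum the simple-span end rotations:
  span YZ: triangular load, peak 16.25: 7w₀L³/(360EI) = 420.6/EI
  relative rotation θ_0 = (0 + 420.6)/EI = 420.6/EI
A unit hogging moment at Y produces rotation L₁/(3EI) + L₂/(3EI) = 7.667/EI.
Slope continuity at Y: θ_0 = M_Y·7.667/EI, so M_Y = 420.6/7.667 = 54.86 kN·m (hogging).

M_Y = 54.86 kN·m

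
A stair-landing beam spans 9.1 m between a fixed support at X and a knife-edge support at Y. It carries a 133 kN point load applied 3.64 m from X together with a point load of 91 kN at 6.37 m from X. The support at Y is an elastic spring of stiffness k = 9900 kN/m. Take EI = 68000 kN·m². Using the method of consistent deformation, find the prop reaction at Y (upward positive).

R_Y = 76.84 kN

Release the roller at Y. Primary structure: cantilever fixed at X.
Primary-structure tip deflection at Y by superposition:
  point load 133 at a = 3.64: Pa²(3L − a)/(6EI) = 6949/EI
  point load 91 at a = 6.37: Pa²(3L − a)/(6EI) = 12881/EI
  δ_0 = 19830/EI
Tip deflection under a unit load at Y: L³/(3EI) = 251.2/EI.
With EI = 68000 kN·m²: δ_0 = 0.29161 m and δ_{YY} = 0.003694 m/kN.
Compatibility — the spring shortens by R_Y/k under the reaction it provides: δ_0 − R_Y·δ_{YY} = R_Y/k. With 1/k = 0.000101 m/kN, R_Y = δ_0 / (δ_{YY} + 1/k) = 0.29161 / (0.003694 + 0.000101) = 76.84 kN.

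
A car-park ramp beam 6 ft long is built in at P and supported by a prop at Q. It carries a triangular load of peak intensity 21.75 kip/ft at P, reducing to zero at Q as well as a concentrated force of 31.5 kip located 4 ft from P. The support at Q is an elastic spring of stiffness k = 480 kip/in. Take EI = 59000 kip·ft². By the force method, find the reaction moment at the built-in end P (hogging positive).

Take the reaction at Q as the redundant and release it; the primary structure is a cantilever fixed at P.
Downward deflection at the released point Q due to the loads:
  triangular load, peak 21.75 at the fixed end: w₀L⁴/(30EI) = 939.6/EI
  point load 31.5 at a = 4: Pa²(3L − a)/(6EI) = 1176/EI
  δ_0 = 2116/EI
Tip deflection under a unit load at Q: L³/(3EI) = 72/EI.
With EI = 59000 kip·ft²: δ_0 = 0.035858 ft and δ_{QQ} = 0.00122 ft/kip.
Compatibility — the spring shortens by R_Q/k under the reaction it provides: δ_0 − R_Q·δ_{QQ} = R_Q/k. With 1/k = 1/(480×12) ft/kip = 0.000174 ft/kip, R_Q = δ_0 / (δ_{QQ} + 1/k) = 0.035858 / (0.00122 + 0.000174) = 25.72 kip.
Moment equilibrium about P: M_P = Σ(load moments about P) − R_Q·L = 256.5 − 25.72×6 = 102.2 kip·ft.

M_P = 102.2 kip·ft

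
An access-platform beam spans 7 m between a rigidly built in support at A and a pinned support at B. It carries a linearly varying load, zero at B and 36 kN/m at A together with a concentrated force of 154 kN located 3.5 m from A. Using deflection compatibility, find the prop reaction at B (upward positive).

Take the reaction at B as the redundant and release it; the primary structure is a cantilever fixed at A.
Downward deflection at the released point B due to the loads:
  triangular load, peak 36 at the fixed end: w₀L⁴/(30EI) = 2881/EI
  point load 154 at a = 3.5: Pa²(3L − a)/(6EI) = 5502/EI
  δ_0 = 8383/EI
Tip deflection under a unit load at B: L³/(3EI) = 114.3/EI.
The prop prevents deflection at B: R_B = δ_0/δ_{BB} = 8383/114.3 = 73.33 kN.

R_B = 73.33 kN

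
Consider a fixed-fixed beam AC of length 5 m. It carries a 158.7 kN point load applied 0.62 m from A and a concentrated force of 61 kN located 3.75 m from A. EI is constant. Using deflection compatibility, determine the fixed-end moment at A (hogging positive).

Take the two fixed-end moments M_A, M_C as redundants; the released structure is the simple span AC.
On the primary (simply-supported) span, the end slopes from the loading are:
  at A: point load 158.7 at a = 0.62: Pab(L + b)/(6LEI) = 134.7/EI
  at C: point load 158.7 at a = 0.62: Pab(L + a)/(6LEI) = 80.73/EI
  at A: point load 61 at a = 3.75: Pab(L + b)/(6LEI) = 59.57/EI
  at C: point load 61 at a = 3.75: Pab(L + a)/(6LEI) = 83.4/EI
  θ_A0 = 194.3/EI,  θ_C0 = 164.1/EI
Flexibility coefficients: a unit moment at one end gives L/(3EI) there and L/(6EI) at the far end, so f₁₁ = f₂₂ = 1.667/EI and f₁₂ = f₂₁ = 0.8333/EI.
Compatibility — zero rotation at each built-in end:
  1.667 M_A + 0.8333 M_C = 194.3
  0.8333 M_A + 1.667 M_C = 164.1
Solving the pair gives M_A = 89.8 kN·m and M_C = 53.58 kN·m (hogging).

M_A = 89.8 kN·m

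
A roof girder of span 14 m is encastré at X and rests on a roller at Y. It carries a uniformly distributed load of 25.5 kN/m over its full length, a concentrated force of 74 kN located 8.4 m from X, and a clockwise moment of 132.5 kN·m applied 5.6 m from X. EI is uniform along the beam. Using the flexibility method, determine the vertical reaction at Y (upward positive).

Release the roller at Y. Primary structure: cantilever fixed at X.
Primary-structure tip deflection at Y by superposition:
  UDL 25.5: wL⁴/(8EI) = 122451/EI
  point load 74 at a = 8.4: Pa²(3L − a)/(6EI) = 29240/EI
  clockwise couple 132.5 at a = 5.6: M₀a(2L − a)/(2EI) = 8310/EI
  δ_0 = 160001/EI
Flexibility coefficient — unit upward force at Y: δ_{YY} = L³/(3EI) = 914.7/EI.
Compatibility at Y: δ_0 − R_Y·δ_{YY} = 0, so R_Y = 160001/914.7 = 174.9 kN.

R_Y = 174.9 kN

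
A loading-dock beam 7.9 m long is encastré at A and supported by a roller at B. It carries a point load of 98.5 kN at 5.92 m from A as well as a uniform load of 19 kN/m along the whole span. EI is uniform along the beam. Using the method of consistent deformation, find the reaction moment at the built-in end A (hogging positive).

Release the roller at B. Primary structure: cantilever fixed at A.
Deflection at B on the released cantilever, summing each load's contribution:
  point load 98.5 at a = 5.92: Pa²(3L − a)/(6EI) = 10230/EI
  UDL 19: wL⁴/(8EI) = 9251/EI
  δ_0 = 19480/EI
Flexibility coefficient — unit upward force at B: δ_{BB} = L³/(3EI) = 164.3/EI.
The prop prevents deflection at B: R_B = δ_0/δ_{BB} = 19480/164.3 = 118.5 kN.
Moment equilibrium about A: M_A = Σ(load moments about A) − R_B·L = 1176 − 118.5×7.9 = 239.6 kN·m.

M_A = 239.6 kN·m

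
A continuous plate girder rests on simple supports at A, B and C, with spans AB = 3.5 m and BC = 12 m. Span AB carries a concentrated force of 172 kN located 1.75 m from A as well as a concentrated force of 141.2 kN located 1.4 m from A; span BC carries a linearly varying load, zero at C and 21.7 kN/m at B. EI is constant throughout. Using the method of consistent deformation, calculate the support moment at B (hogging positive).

Take M_B as the redundant. Released structure: two simple spans AB and BC with a hinge at B.
Rotations at B on the released spans (each span's end-slope, ×1/EI):
  span AB: point load 172 at a = 1.75: Pab(L + a)/(6LEI) = 131.7/EI
  span AB: point load 141.2 at a = 1.4: Pab(L + a)/(6LEI) = 96.86/EI
  span BC: triangular load, peak 21.7: w₀L³/(45EI) = 833.3/EI
  relative rotation θ_0 = (228.6 + 833.3)/EI = 1062/EI
A unit hogging moment at B produces rotation L₁/(3EI) + L₂/(3EI) = 5.167/EI.
Slope continuity at B: θ_0 = M_B·5.167/EI, so M_B = 1062/5.167 = 205.5 kN·m (hogging).

M_B = 205.5 kN·m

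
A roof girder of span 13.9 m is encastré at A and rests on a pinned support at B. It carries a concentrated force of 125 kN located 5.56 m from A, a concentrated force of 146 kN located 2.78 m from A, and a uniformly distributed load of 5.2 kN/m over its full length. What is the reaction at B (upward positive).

Release the roller at B. Primary structure: cantilever fixed at A.
Downward deflection at the released point B due to the loads:
  point load 125 at a = 5.56: Pa²(3L − a)/(6EI) = 23275/EI
  point load 146 at a = 2.78: Pa²(3L − a)/(6EI) = 7319/EI
  UDL 5.2: wL⁴/(8EI) = 24265/EI
  δ_0 = 54859/EI
Flexibility coefficient — unit upward force at B: δ_{BB} = L³/(3EI) = 895.2/EI.
Compatibility at B: δ_0 − R_B·δ_{BB} = 0, so R_B = 54859/895.2 = 61.28 kN.

R_B = 61.28 kN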